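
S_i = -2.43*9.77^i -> [-2.43, -23.74, -231.95, -2266.16, -22140.35]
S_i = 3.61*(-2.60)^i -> [3.61, -9.39, 24.4, -63.45, 164.97]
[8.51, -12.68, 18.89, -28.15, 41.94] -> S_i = 8.51*(-1.49)^i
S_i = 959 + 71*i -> [959, 1030, 1101, 1172, 1243]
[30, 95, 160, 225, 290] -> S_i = 30 + 65*i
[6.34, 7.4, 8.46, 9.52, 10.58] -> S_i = 6.34 + 1.06*i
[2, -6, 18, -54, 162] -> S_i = 2*-3^i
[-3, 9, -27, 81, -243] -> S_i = -3*-3^i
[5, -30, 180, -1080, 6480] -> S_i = 5*-6^i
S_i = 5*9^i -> [5, 45, 405, 3645, 32805]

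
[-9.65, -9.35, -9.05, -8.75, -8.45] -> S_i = -9.65 + 0.30*i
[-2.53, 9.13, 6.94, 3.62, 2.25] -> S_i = Random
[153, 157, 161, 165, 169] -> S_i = 153 + 4*i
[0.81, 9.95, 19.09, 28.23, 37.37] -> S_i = 0.81 + 9.14*i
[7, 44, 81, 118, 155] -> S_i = 7 + 37*i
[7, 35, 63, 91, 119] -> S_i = 7 + 28*i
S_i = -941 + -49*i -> [-941, -990, -1039, -1088, -1137]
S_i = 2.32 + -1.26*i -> [2.32, 1.06, -0.2, -1.46, -2.72]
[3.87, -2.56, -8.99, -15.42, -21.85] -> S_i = 3.87 + -6.43*i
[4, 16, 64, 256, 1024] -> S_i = 4*4^i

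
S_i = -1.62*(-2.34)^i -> [-1.62, 3.79, -8.87, 20.76, -48.57]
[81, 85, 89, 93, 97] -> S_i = 81 + 4*i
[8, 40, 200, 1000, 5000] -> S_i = 8*5^i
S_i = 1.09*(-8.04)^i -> [1.09, -8.76, 70.46, -566.49, 4554.6]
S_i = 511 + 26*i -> [511, 537, 563, 589, 615]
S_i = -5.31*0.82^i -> [-5.31, -4.35, -3.57, -2.93, -2.4]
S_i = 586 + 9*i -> [586, 595, 604, 613, 622]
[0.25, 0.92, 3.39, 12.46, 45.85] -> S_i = 0.25*3.68^i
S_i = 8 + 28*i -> [8, 36, 64, 92, 120]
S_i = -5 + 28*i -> [-5, 23, 51, 79, 107]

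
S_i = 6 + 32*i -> [6, 38, 70, 102, 134]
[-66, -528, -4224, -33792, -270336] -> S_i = -66*8^i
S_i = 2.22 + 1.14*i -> [2.22, 3.36, 4.5, 5.64, 6.78]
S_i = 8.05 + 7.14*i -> [8.05, 15.19, 22.33, 29.47, 36.61]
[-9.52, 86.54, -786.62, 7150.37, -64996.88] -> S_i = -9.52*(-9.09)^i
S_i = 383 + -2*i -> [383, 381, 379, 377, 375]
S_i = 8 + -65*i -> [8, -57, -122, -187, -252]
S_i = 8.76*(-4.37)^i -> [8.76, -38.28, 167.29, -731.05, 3194.7]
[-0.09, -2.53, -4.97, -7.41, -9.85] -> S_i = -0.09 + -2.44*i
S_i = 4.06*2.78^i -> [4.06, 11.29, 31.38, 87.23, 242.5]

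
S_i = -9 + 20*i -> [-9, 11, 31, 51, 71]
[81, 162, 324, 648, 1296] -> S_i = 81*2^i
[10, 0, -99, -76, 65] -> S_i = Random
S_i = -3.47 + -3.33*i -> [-3.47, -6.8, -10.13, -13.46, -16.79]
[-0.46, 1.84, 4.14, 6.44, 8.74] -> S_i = -0.46 + 2.30*i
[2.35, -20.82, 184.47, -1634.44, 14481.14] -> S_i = 2.35*(-8.86)^i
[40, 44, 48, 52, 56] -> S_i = 40 + 4*i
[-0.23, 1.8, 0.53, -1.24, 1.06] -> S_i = Random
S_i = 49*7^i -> [49, 343, 2401, 16807, 117649]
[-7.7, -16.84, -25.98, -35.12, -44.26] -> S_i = -7.70 + -9.14*i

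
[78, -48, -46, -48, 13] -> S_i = Random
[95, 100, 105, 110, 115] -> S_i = 95 + 5*i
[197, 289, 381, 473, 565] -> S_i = 197 + 92*i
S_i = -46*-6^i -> [-46, 276, -1656, 9936, -59616]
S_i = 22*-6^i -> [22, -132, 792, -4752, 28512]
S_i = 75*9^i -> [75, 675, 6075, 54675, 492075]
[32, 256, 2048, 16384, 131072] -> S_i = 32*8^i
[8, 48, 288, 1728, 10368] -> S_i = 8*6^i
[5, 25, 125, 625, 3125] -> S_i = 5*5^i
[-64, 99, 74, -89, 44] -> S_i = Random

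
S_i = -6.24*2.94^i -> [-6.24, -18.35, -53.94, -158.57, -466.2]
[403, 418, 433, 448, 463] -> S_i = 403 + 15*i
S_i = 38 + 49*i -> [38, 87, 136, 185, 234]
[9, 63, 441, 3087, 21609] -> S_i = 9*7^i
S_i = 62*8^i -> [62, 496, 3968, 31744, 253952]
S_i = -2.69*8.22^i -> [-2.69, -22.11, -181.76, -1494.06, -12281.16]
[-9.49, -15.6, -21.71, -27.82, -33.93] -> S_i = -9.49 + -6.11*i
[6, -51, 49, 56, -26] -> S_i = Random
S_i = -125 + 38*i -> [-125, -87, -49, -11, 27]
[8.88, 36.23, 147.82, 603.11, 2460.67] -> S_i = 8.88*4.08^i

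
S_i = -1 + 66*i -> [-1, 65, 131, 197, 263]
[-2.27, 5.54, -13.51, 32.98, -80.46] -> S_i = -2.27*(-2.44)^i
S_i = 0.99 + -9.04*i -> [0.99, -8.05, -17.09, -26.13, -35.17]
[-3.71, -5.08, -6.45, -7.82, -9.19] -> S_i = -3.71 + -1.37*i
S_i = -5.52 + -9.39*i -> [-5.52, -14.91, -24.3, -33.69, -43.08]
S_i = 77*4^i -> [77, 308, 1232, 4928, 19712]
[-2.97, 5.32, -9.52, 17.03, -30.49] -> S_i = -2.97*(-1.79)^i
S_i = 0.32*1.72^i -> [0.32, 0.55, 0.95, 1.63, 2.8]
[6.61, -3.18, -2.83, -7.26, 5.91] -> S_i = Random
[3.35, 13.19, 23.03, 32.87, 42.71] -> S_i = 3.35 + 9.84*i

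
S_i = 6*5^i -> [6, 30, 150, 750, 3750]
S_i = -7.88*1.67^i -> [-7.88, -13.16, -21.98, -36.7, -61.29]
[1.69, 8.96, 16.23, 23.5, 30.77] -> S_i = 1.69 + 7.27*i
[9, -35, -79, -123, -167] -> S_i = 9 + -44*i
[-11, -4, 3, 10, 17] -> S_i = -11 + 7*i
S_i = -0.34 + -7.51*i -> [-0.34, -7.85, -15.36, -22.87, -30.38]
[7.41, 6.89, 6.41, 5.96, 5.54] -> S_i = 7.41*0.93^i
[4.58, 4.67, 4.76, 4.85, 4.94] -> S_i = 4.58 + 0.09*i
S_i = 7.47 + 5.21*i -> [7.47, 12.68, 17.89, 23.1, 28.31]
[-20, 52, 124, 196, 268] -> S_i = -20 + 72*i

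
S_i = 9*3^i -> [9, 27, 81, 243, 729]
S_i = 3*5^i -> [3, 15, 75, 375, 1875]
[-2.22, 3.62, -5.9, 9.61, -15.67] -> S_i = -2.22*(-1.63)^i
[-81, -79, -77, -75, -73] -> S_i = -81 + 2*i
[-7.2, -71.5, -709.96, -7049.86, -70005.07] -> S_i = -7.20*9.93^i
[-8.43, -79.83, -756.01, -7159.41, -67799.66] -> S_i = -8.43*9.47^i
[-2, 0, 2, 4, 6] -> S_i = -2 + 2*i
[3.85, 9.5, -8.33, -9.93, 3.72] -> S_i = Random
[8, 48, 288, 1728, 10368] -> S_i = 8*6^i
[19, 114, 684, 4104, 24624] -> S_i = 19*6^i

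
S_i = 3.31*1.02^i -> [3.31, 3.38, 3.44, 3.51, 3.58]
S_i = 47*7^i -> [47, 329, 2303, 16121, 112847]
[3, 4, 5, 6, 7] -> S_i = 3 + 1*i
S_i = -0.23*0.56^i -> [-0.23, -0.13, -0.07, -0.04, -0.02]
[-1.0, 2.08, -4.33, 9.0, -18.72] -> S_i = -1.00*(-2.08)^i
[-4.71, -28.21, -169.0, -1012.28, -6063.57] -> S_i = -4.71*5.99^i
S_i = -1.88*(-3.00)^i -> [-1.88, 5.64, -16.92, 50.76, -152.28]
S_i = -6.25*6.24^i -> [-6.25, -39.0, -243.36, -1518.57, -9475.85]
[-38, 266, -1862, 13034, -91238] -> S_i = -38*-7^i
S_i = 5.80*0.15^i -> [5.8, 0.87, 0.13, 0.02, 0.0]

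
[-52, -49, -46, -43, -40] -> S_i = -52 + 3*i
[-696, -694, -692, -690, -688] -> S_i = -696 + 2*i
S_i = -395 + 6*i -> [-395, -389, -383, -377, -371]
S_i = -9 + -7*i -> [-9, -16, -23, -30, -37]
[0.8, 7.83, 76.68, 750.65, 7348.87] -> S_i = 0.80*9.79^i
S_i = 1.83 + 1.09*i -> [1.83, 2.92, 4.01, 5.1, 6.19]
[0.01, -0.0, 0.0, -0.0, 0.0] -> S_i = 0.01*(-0.42)^i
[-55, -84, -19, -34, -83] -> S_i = Random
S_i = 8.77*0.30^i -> [8.77, 2.63, 0.79, 0.24, 0.07]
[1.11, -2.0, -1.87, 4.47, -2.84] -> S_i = Random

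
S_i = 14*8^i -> [14, 112, 896, 7168, 57344]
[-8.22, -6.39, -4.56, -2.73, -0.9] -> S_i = -8.22 + 1.83*i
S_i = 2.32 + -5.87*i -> [2.32, -3.55, -9.42, -15.29, -21.16]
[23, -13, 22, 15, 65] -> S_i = Random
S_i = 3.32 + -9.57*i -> [3.32, -6.25, -15.82, -25.39, -34.96]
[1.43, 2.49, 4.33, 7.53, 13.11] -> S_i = 1.43*1.74^i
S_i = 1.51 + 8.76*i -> [1.51, 10.27, 19.03, 27.79, 36.55]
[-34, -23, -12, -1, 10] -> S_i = -34 + 11*i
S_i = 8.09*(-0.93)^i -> [8.09, -7.52, 7.0, -6.51, 6.05]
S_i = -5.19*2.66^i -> [-5.19, -13.81, -36.72, -97.68, -259.83]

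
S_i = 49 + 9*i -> [49, 58, 67, 76, 85]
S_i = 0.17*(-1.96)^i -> [0.17, -0.33, 0.65, -1.28, 2.51]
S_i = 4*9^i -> [4, 36, 324, 2916, 26244]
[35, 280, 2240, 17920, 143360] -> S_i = 35*8^i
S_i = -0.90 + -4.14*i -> [-0.9, -5.04, -9.18, -13.32, -17.46]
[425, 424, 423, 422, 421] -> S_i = 425 + -1*i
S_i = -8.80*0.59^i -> [-8.8, -5.19, -3.06, -1.81, -1.07]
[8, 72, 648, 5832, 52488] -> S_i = 8*9^i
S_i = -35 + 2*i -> [-35, -33, -31, -29, -27]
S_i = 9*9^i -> [9, 81, 729, 6561, 59049]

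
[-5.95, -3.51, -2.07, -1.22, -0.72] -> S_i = -5.95*0.59^i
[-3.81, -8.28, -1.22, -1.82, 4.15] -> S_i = Random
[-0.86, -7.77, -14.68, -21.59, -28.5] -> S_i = -0.86 + -6.91*i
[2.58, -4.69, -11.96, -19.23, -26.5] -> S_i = 2.58 + -7.27*i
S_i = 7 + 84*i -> [7, 91, 175, 259, 343]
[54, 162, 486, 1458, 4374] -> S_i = 54*3^i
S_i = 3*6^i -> [3, 18, 108, 648, 3888]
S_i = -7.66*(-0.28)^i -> [-7.66, 2.14, -0.6, 0.17, -0.05]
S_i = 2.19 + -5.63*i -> [2.19, -3.44, -9.07, -14.7, -20.33]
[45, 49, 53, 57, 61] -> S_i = 45 + 4*i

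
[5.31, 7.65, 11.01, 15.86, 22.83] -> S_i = 5.31*1.44^i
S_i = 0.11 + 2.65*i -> [0.11, 2.76, 5.41, 8.06, 10.71]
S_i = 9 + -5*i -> [9, 4, -1, -6, -11]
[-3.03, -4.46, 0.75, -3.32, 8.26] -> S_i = Random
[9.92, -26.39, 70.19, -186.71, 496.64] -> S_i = 9.92*(-2.66)^i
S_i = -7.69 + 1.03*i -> [-7.69, -6.66, -5.63, -4.6, -3.57]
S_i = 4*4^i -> [4, 16, 64, 256, 1024]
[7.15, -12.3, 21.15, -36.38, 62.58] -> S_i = 7.15*(-1.72)^i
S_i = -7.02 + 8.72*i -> [-7.02, 1.7, 10.42, 19.14, 27.86]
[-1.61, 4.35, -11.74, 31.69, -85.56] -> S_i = -1.61*(-2.70)^i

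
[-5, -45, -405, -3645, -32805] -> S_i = -5*9^i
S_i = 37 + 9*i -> [37, 46, 55, 64, 73]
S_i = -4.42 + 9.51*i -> [-4.42, 5.09, 14.6, 24.11, 33.62]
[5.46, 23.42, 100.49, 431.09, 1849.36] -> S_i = 5.46*4.29^i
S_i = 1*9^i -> [1, 9, 81, 729, 6561]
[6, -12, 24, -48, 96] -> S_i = 6*-2^i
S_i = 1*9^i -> [1, 9, 81, 729, 6561]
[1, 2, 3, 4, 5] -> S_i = 1 + 1*i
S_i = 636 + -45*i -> [636, 591, 546, 501, 456]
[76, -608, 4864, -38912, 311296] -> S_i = 76*-8^i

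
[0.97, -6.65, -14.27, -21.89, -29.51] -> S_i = 0.97 + -7.62*i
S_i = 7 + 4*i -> [7, 11, 15, 19, 23]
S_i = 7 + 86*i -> [7, 93, 179, 265, 351]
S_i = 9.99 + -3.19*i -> [9.99, 6.8, 3.61, 0.42, -2.77]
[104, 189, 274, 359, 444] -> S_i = 104 + 85*i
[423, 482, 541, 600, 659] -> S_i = 423 + 59*i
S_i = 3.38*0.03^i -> [3.38, 0.1, 0.0, 0.0, 0.0]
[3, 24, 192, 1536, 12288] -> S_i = 3*8^i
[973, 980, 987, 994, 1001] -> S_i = 973 + 7*i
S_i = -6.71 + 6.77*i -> [-6.71, 0.06, 6.83, 13.6, 20.37]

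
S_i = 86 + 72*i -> [86, 158, 230, 302, 374]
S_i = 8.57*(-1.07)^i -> [8.57, -9.17, 9.81, -10.5, 11.23]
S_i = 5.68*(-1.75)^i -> [5.68, -9.94, 17.4, -30.44, 53.27]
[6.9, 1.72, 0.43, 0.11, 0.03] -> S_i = 6.90*0.25^i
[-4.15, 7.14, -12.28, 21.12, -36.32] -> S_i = -4.15*(-1.72)^i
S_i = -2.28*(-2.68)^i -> [-2.28, 6.11, -16.38, 43.89, -117.62]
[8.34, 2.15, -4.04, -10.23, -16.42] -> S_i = 8.34 + -6.19*i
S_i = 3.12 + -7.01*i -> [3.12, -3.89, -10.9, -17.91, -24.92]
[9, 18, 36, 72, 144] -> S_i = 9*2^i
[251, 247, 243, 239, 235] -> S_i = 251 + -4*i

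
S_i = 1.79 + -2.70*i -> [1.79, -0.91, -3.61, -6.31, -9.01]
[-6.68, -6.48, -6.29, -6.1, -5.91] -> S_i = -6.68*0.97^i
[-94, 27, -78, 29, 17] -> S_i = Random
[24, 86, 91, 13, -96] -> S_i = Random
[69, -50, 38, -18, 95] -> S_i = Random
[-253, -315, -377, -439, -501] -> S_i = -253 + -62*i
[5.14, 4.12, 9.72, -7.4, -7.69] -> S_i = Random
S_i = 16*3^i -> [16, 48, 144, 432, 1296]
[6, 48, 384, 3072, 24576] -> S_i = 6*8^i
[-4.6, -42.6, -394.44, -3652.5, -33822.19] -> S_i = -4.60*9.26^i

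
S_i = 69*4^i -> [69, 276, 1104, 4416, 17664]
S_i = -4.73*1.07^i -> [-4.73, -5.06, -5.42, -5.79, -6.2]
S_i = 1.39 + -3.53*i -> [1.39, -2.14, -5.67, -9.2, -12.73]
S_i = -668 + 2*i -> [-668, -666, -664, -662, -660]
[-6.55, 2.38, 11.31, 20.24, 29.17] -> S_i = -6.55 + 8.93*i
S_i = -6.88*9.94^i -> [-6.88, -68.39, -679.77, -6756.9, -67163.6]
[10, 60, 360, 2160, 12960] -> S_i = 10*6^i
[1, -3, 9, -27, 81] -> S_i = 1*-3^i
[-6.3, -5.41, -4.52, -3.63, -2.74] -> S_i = -6.30 + 0.89*i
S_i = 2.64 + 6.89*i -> [2.64, 9.53, 16.42, 23.31, 30.2]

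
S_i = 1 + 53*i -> [1, 54, 107, 160, 213]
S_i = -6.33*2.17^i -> [-6.33, -13.74, -29.81, -64.68, -140.36]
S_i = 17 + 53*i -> [17, 70, 123, 176, 229]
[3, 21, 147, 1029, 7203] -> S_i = 3*7^i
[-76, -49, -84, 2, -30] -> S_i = Random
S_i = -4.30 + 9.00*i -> [-4.3, 4.7, 13.7, 22.7, 31.7]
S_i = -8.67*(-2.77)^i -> [-8.67, 24.02, -66.52, 184.27, -510.43]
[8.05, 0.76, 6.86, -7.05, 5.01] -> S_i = Random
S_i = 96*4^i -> [96, 384, 1536, 6144, 24576]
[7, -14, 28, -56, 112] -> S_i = 7*-2^i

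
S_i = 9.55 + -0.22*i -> [9.55, 9.33, 9.11, 8.89, 8.67]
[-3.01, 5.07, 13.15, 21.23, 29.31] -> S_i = -3.01 + 8.08*i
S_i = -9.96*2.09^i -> [-9.96, -20.82, -43.51, -90.93, -190.04]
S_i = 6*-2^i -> [6, -12, 24, -48, 96]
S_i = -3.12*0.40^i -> [-3.12, -1.25, -0.5, -0.2, -0.08]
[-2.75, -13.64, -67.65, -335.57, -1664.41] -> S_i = -2.75*4.96^i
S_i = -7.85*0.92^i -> [-7.85, -7.22, -6.64, -6.11, -5.62]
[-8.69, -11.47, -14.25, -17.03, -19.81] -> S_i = -8.69 + -2.78*i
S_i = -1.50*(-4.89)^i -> [-1.5, 7.33, -35.87, 175.4, -857.68]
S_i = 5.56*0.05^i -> [5.56, 0.28, 0.01, 0.0, 0.0]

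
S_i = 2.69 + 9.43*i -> [2.69, 12.12, 21.55, 30.98, 40.41]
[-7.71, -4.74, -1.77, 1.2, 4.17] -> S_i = -7.71 + 2.97*i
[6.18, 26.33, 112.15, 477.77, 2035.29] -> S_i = 6.18*4.26^i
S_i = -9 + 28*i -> [-9, 19, 47, 75, 103]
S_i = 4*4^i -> [4, 16, 64, 256, 1024]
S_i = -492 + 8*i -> [-492, -484, -476, -468, -460]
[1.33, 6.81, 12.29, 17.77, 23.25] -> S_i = 1.33 + 5.48*i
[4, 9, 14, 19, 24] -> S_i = 4 + 5*i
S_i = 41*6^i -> [41, 246, 1476, 8856, 53136]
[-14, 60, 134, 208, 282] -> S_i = -14 + 74*i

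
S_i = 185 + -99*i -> [185, 86, -13, -112, -211]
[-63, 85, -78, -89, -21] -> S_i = Random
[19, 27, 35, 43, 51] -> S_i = 19 + 8*i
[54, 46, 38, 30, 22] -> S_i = 54 + -8*i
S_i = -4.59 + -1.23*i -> [-4.59, -5.82, -7.05, -8.28, -9.51]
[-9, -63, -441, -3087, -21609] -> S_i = -9*7^i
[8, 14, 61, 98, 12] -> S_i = Random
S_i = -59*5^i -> [-59, -295, -1475, -7375, -36875]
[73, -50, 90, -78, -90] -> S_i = Random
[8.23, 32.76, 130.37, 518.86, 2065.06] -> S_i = 8.23*3.98^i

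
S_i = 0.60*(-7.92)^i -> [0.6, -4.75, 37.64, -298.08, 2360.76]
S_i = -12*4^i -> [-12, -48, -192, -768, -3072]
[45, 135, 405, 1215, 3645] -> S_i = 45*3^i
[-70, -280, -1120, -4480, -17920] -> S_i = -70*4^i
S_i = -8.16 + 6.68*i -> [-8.16, -1.48, 5.2, 11.88, 18.56]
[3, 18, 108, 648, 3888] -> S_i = 3*6^i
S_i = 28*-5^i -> [28, -140, 700, -3500, 17500]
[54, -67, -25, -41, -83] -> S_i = Random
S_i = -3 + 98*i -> [-3, 95, 193, 291, 389]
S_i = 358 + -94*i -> [358, 264, 170, 76, -18]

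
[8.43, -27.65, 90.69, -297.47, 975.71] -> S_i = 8.43*(-3.28)^i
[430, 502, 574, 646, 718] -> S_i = 430 + 72*i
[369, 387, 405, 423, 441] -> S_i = 369 + 18*i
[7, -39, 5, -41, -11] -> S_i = Random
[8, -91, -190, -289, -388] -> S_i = 8 + -99*i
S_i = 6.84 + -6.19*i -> [6.84, 0.65, -5.54, -11.73, -17.92]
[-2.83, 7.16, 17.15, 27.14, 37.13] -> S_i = -2.83 + 9.99*i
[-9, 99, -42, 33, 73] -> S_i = Random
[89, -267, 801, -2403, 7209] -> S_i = 89*-3^i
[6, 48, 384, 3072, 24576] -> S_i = 6*8^i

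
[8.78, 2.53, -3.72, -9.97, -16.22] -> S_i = 8.78 + -6.25*i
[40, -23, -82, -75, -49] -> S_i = Random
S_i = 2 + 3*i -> [2, 5, 8, 11, 14]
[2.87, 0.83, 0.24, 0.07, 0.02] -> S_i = 2.87*0.29^i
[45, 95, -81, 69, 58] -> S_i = Random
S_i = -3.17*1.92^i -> [-3.17, -6.09, -11.69, -22.44, -43.08]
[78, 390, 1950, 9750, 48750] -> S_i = 78*5^i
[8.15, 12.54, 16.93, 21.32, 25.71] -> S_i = 8.15 + 4.39*i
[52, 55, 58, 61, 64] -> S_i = 52 + 3*i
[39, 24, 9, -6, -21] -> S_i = 39 + -15*i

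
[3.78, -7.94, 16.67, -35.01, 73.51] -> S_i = 3.78*(-2.10)^i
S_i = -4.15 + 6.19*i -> [-4.15, 2.04, 8.23, 14.42, 20.61]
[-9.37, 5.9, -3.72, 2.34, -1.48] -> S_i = -9.37*(-0.63)^i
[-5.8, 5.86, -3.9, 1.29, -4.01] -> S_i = Random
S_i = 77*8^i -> [77, 616, 4928, 39424, 315392]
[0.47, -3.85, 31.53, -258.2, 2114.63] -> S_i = 0.47*(-8.19)^i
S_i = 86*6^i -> [86, 516, 3096, 18576, 111456]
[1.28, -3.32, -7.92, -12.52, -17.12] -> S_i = 1.28 + -4.60*i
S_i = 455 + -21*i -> [455, 434, 413, 392, 371]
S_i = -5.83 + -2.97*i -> [-5.83, -8.8, -11.77, -14.74, -17.71]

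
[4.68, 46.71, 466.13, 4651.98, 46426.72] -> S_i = 4.68*9.98^i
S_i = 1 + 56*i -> [1, 57, 113, 169, 225]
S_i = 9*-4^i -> [9, -36, 144, -576, 2304]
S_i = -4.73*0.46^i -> [-4.73, -2.18, -1.0, -0.46, -0.21]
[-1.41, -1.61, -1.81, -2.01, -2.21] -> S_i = -1.41 + -0.20*i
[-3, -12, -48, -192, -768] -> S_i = -3*4^i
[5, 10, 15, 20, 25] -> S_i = 5 + 5*i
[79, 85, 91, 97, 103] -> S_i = 79 + 6*i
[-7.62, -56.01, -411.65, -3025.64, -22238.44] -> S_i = -7.62*7.35^i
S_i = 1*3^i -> [1, 3, 9, 27, 81]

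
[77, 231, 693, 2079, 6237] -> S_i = 77*3^i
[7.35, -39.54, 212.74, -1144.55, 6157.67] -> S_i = 7.35*(-5.38)^i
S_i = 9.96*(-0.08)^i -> [9.96, -0.8, 0.06, -0.01, 0.0]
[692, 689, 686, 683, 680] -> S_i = 692 + -3*i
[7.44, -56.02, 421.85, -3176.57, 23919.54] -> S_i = 7.44*(-7.53)^i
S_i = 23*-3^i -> [23, -69, 207, -621, 1863]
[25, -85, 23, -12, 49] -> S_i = Random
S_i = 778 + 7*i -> [778, 785, 792, 799, 806]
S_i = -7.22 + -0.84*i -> [-7.22, -8.06, -8.9, -9.74, -10.58]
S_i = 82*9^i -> [82, 738, 6642, 59778, 538002]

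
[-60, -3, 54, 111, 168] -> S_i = -60 + 57*i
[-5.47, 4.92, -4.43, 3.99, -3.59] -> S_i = -5.47*(-0.90)^i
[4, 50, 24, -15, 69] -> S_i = Random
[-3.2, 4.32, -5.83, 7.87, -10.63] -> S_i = -3.20*(-1.35)^i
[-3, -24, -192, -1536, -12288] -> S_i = -3*8^i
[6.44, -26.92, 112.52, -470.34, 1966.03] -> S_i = 6.44*(-4.18)^i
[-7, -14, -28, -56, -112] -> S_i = -7*2^i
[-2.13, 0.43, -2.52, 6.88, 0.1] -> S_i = Random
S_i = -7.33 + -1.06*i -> [-7.33, -8.39, -9.45, -10.51, -11.57]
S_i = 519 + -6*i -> [519, 513, 507, 501, 495]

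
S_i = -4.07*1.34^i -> [-4.07, -5.45, -7.31, -9.79, -13.12]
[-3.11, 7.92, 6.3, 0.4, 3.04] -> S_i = Random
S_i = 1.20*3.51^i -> [1.2, 4.21, 14.78, 51.89, 182.14]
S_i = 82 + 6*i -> [82, 88, 94, 100, 106]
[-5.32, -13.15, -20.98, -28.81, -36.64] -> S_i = -5.32 + -7.83*i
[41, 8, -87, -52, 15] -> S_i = Random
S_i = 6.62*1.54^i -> [6.62, 10.19, 15.7, 24.18, 37.23]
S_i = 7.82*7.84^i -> [7.82, 61.31, 480.66, 3768.38, 29544.12]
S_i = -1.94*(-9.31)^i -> [-1.94, 18.06, -168.15, 1565.49, -14574.73]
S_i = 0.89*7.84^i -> [0.89, 6.98, 54.7, 428.88, 3362.44]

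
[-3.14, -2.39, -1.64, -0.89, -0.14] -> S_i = -3.14 + 0.75*i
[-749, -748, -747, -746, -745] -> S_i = -749 + 1*i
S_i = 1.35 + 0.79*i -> [1.35, 2.14, 2.93, 3.72, 4.51]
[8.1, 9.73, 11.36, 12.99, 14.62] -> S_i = 8.10 + 1.63*i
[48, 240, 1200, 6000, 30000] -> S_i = 48*5^i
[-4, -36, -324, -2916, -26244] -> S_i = -4*9^i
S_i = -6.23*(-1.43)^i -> [-6.23, 8.91, -12.74, 18.22, -26.05]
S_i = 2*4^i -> [2, 8, 32, 128, 512]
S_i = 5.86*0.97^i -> [5.86, 5.68, 5.51, 5.35, 5.19]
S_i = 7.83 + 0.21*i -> [7.83, 8.04, 8.25, 8.46, 8.67]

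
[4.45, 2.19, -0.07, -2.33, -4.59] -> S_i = 4.45 + -2.26*i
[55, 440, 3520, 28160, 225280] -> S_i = 55*8^i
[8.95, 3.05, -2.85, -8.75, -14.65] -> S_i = 8.95 + -5.90*i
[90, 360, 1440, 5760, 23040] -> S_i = 90*4^i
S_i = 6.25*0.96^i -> [6.25, 6.0, 5.76, 5.53, 5.31]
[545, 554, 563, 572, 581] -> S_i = 545 + 9*i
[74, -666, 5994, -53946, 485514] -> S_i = 74*-9^i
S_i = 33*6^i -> [33, 198, 1188, 7128, 42768]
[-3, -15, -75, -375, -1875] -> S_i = -3*5^i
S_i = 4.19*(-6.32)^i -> [4.19, -26.48, 167.36, -1057.71, 6684.71]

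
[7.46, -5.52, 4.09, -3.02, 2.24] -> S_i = 7.46*(-0.74)^i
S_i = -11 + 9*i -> [-11, -2, 7, 16, 25]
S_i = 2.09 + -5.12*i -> [2.09, -3.03, -8.15, -13.27, -18.39]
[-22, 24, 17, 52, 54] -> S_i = Random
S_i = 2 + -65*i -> [2, -63, -128, -193, -258]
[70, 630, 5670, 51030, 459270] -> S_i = 70*9^i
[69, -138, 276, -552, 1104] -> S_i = 69*-2^i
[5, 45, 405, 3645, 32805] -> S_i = 5*9^i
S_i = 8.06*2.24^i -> [8.06, 18.05, 40.44, 90.59, 202.92]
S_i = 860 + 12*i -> [860, 872, 884, 896, 908]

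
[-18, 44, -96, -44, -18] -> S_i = Random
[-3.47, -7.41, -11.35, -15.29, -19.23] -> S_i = -3.47 + -3.94*i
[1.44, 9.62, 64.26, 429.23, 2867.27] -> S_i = 1.44*6.68^i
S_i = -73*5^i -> [-73, -365, -1825, -9125, -45625]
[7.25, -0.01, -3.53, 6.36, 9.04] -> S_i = Random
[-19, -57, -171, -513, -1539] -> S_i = -19*3^i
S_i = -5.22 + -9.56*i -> [-5.22, -14.78, -24.34, -33.9, -43.46]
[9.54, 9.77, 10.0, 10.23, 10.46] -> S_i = 9.54 + 0.23*i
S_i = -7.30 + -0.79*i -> [-7.3, -8.09, -8.88, -9.67, -10.46]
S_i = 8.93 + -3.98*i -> [8.93, 4.95, 0.97, -3.01, -6.99]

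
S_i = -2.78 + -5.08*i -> [-2.78, -7.86, -12.94, -18.02, -23.1]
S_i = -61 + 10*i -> [-61, -51, -41, -31, -21]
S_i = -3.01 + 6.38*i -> [-3.01, 3.37, 9.75, 16.13, 22.51]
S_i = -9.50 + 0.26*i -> [-9.5, -9.24, -8.98, -8.72, -8.46]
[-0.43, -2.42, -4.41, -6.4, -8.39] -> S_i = -0.43 + -1.99*i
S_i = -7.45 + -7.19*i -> [-7.45, -14.64, -21.83, -29.02, -36.21]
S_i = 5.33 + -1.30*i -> [5.33, 4.03, 2.73, 1.43, 0.13]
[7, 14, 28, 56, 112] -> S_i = 7*2^i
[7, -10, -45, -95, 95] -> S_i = Random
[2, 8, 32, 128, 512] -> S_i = 2*4^i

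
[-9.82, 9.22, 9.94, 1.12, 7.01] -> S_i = Random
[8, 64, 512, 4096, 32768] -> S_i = 8*8^i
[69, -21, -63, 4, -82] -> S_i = Random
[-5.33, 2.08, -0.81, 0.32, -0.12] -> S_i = -5.33*(-0.39)^i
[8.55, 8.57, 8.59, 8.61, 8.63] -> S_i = 8.55 + 0.02*i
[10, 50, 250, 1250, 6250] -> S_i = 10*5^i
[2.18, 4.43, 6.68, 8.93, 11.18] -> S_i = 2.18 + 2.25*i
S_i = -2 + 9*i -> [-2, 7, 16, 25, 34]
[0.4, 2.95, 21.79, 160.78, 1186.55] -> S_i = 0.40*7.38^i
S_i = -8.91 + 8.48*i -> [-8.91, -0.43, 8.05, 16.53, 25.01]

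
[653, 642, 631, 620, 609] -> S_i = 653 + -11*i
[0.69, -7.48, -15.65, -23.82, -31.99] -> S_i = 0.69 + -8.17*i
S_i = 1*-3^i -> [1, -3, 9, -27, 81]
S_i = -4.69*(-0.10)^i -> [-4.69, 0.47, -0.05, 0.0, -0.0]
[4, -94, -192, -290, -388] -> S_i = 4 + -98*i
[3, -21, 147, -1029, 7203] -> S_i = 3*-7^i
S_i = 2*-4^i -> [2, -8, 32, -128, 512]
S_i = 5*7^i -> [5, 35, 245, 1715, 12005]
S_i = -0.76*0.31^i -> [-0.76, -0.24, -0.07, -0.02, -0.01]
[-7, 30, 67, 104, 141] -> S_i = -7 + 37*i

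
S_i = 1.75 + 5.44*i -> [1.75, 7.19, 12.63, 18.07, 23.51]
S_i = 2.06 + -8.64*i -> [2.06, -6.58, -15.22, -23.86, -32.5]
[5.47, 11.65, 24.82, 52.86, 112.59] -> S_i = 5.47*2.13^i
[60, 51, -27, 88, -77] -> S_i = Random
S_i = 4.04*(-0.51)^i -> [4.04, -2.06, 1.05, -0.54, 0.27]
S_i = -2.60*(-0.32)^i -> [-2.6, 0.83, -0.27, 0.09, -0.03]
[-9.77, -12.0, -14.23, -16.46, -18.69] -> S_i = -9.77 + -2.23*i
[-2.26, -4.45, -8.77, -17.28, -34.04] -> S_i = -2.26*1.97^i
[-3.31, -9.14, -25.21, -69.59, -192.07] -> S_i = -3.31*2.76^i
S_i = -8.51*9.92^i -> [-8.51, -84.42, -837.44, -8307.39, -82409.3]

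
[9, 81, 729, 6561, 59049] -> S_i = 9*9^i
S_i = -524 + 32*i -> [-524, -492, -460, -428, -396]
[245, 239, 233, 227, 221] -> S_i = 245 + -6*i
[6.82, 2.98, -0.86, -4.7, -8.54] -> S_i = 6.82 + -3.84*i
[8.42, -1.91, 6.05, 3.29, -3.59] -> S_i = Random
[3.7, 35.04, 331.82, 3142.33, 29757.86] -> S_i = 3.70*9.47^i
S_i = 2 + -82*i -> [2, -80, -162, -244, -326]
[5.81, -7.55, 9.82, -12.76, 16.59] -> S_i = 5.81*(-1.30)^i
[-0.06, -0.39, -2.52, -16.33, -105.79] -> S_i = -0.06*6.48^i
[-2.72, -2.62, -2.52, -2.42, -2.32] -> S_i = -2.72 + 0.10*i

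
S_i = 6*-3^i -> [6, -18, 54, -162, 486]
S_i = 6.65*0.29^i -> [6.65, 1.93, 0.56, 0.16, 0.05]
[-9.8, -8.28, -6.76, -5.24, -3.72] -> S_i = -9.80 + 1.52*i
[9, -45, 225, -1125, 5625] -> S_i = 9*-5^i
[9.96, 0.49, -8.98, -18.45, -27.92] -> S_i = 9.96 + -9.47*i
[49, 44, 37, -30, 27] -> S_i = Random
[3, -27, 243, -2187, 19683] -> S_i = 3*-9^i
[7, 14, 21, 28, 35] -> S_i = 7 + 7*i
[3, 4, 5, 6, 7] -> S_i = 3 + 1*i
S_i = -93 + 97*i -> [-93, 4, 101, 198, 295]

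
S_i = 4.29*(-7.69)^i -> [4.29, -32.99, 253.69, -1950.91, 15002.47]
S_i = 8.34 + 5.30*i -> [8.34, 13.64, 18.94, 24.24, 29.54]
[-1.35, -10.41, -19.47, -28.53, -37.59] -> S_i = -1.35 + -9.06*i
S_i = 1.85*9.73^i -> [1.85, 18.0, 175.14, 1704.16, 16581.47]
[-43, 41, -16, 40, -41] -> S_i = Random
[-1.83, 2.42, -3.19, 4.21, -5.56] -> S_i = -1.83*(-1.32)^i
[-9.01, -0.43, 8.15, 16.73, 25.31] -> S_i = -9.01 + 8.58*i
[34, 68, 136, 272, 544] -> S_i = 34*2^i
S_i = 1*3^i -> [1, 3, 9, 27, 81]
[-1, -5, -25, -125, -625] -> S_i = -1*5^i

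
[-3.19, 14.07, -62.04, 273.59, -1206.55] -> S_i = -3.19*(-4.41)^i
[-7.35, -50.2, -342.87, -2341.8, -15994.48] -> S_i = -7.35*6.83^i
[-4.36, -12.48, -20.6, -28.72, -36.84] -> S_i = -4.36 + -8.12*i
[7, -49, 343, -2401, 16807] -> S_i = 7*-7^i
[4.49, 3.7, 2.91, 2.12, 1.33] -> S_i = 4.49 + -0.79*i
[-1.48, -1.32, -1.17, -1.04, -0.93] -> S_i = -1.48*0.89^i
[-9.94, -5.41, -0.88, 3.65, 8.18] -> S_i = -9.94 + 4.53*i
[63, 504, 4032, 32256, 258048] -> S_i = 63*8^i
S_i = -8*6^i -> [-8, -48, -288, -1728, -10368]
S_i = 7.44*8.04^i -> [7.44, 59.82, 480.93, 3866.71, 31088.31]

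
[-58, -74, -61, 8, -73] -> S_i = Random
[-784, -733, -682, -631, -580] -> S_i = -784 + 51*i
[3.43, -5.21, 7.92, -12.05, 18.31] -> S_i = 3.43*(-1.52)^i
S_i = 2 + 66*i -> [2, 68, 134, 200, 266]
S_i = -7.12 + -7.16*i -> [-7.12, -14.28, -21.44, -28.6, -35.76]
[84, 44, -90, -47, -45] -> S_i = Random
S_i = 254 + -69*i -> [254, 185, 116, 47, -22]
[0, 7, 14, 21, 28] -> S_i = 0 + 7*i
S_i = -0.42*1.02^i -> [-0.42, -0.43, -0.44, -0.45, -0.45]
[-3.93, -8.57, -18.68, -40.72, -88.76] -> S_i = -3.93*2.18^i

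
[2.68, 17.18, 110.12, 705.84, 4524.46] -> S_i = 2.68*6.41^i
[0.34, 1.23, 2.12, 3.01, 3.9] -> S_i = 0.34 + 0.89*i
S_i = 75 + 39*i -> [75, 114, 153, 192, 231]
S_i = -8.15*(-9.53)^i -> [-8.15, 77.67, -740.19, 7054.01, -67224.75]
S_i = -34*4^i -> [-34, -136, -544, -2176, -8704]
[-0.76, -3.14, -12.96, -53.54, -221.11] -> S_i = -0.76*4.13^i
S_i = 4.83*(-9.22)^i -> [4.83, -44.53, 410.59, -3785.65, 34903.65]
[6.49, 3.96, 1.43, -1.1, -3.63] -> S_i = 6.49 + -2.53*i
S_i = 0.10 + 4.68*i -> [0.1, 4.78, 9.46, 14.14, 18.82]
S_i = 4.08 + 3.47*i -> [4.08, 7.55, 11.02, 14.49, 17.96]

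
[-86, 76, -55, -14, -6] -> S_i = Random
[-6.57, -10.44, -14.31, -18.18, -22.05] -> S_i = -6.57 + -3.87*i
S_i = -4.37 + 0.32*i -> [-4.37, -4.05, -3.73, -3.41, -3.09]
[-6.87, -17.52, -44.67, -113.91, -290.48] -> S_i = -6.87*2.55^i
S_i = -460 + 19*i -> [-460, -441, -422, -403, -384]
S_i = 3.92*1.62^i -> [3.92, 6.35, 10.29, 16.67, 27.0]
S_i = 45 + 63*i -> [45, 108, 171, 234, 297]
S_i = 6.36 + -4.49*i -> [6.36, 1.87, -2.62, -7.11, -11.6]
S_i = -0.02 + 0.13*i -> [-0.02, 0.11, 0.24, 0.37, 0.5]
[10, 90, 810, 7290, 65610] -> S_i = 10*9^i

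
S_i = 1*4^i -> [1, 4, 16, 64, 256]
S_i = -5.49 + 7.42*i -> [-5.49, 1.93, 9.35, 16.77, 24.19]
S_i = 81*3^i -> [81, 243, 729, 2187, 6561]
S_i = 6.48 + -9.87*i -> [6.48, -3.39, -13.26, -23.13, -33.0]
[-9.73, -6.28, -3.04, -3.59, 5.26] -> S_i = Random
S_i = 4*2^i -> [4, 8, 16, 32, 64]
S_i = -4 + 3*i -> [-4, -1, 2, 5, 8]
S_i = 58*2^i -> [58, 116, 232, 464, 928]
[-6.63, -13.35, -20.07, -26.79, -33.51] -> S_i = -6.63 + -6.72*i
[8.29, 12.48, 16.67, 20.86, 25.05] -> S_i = 8.29 + 4.19*i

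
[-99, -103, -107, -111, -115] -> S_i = -99 + -4*i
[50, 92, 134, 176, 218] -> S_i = 50 + 42*i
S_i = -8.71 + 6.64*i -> [-8.71, -2.07, 4.57, 11.21, 17.85]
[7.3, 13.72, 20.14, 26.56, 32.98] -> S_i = 7.30 + 6.42*i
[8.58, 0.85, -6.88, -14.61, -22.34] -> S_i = 8.58 + -7.73*i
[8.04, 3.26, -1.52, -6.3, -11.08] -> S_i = 8.04 + -4.78*i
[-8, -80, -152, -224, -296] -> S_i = -8 + -72*i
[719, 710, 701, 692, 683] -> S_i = 719 + -9*i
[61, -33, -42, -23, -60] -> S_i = Random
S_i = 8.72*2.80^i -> [8.72, 24.42, 68.36, 191.42, 535.98]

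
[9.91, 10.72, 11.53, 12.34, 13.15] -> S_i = 9.91 + 0.81*i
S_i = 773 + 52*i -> [773, 825, 877, 929, 981]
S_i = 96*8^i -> [96, 768, 6144, 49152, 393216]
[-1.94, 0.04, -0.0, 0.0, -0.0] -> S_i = -1.94*(-0.02)^i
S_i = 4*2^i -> [4, 8, 16, 32, 64]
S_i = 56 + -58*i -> [56, -2, -60, -118, -176]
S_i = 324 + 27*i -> [324, 351, 378, 405, 432]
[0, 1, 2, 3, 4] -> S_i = 0 + 1*i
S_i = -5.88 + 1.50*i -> [-5.88, -4.38, -2.88, -1.38, 0.12]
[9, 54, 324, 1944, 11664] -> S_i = 9*6^i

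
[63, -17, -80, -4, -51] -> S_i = Random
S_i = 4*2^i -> [4, 8, 16, 32, 64]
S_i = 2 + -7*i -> [2, -5, -12, -19, -26]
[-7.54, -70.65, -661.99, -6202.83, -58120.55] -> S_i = -7.54*9.37^i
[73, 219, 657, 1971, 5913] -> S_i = 73*3^i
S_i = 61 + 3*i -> [61, 64, 67, 70, 73]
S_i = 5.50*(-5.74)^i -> [5.5, -31.57, 181.21, -1040.16, 5970.49]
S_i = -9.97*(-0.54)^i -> [-9.97, 5.38, -2.91, 1.57, -0.85]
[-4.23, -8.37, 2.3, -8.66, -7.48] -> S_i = Random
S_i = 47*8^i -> [47, 376, 3008, 24064, 192512]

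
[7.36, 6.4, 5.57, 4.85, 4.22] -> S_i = 7.36*0.87^i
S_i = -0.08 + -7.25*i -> [-0.08, -7.33, -14.58, -21.83, -29.08]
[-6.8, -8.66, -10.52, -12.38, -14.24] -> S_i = -6.80 + -1.86*i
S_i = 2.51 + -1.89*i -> [2.51, 0.62, -1.27, -3.16, -5.05]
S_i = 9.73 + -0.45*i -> [9.73, 9.28, 8.83, 8.38, 7.93]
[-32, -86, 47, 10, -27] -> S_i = Random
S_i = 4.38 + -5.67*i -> [4.38, -1.29, -6.96, -12.63, -18.3]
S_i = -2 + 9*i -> [-2, 7, 16, 25, 34]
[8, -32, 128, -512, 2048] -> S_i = 8*-4^i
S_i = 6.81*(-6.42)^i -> [6.81, -43.72, 280.68, -1801.99, 11568.77]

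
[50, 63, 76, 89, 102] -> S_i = 50 + 13*i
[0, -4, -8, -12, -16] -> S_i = 0 + -4*i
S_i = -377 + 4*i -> [-377, -373, -369, -365, -361]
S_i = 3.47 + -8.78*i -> [3.47, -5.31, -14.09, -22.87, -31.65]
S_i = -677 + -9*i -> [-677, -686, -695, -704, -713]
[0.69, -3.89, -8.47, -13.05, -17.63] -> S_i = 0.69 + -4.58*i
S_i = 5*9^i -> [5, 45, 405, 3645, 32805]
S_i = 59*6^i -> [59, 354, 2124, 12744, 76464]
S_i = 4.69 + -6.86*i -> [4.69, -2.17, -9.03, -15.89, -22.75]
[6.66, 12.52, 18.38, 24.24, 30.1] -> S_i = 6.66 + 5.86*i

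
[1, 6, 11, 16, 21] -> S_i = 1 + 5*i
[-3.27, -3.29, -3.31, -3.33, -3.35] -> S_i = -3.27 + -0.02*i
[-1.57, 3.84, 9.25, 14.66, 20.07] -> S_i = -1.57 + 5.41*i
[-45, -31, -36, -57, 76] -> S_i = Random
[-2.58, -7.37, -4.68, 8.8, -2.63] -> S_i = Random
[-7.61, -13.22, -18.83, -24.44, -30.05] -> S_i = -7.61 + -5.61*i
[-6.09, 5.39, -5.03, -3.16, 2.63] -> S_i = Random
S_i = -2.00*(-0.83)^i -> [-2.0, 1.66, -1.38, 1.14, -0.95]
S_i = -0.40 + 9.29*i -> [-0.4, 8.89, 18.18, 27.47, 36.76]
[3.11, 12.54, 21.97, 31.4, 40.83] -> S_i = 3.11 + 9.43*i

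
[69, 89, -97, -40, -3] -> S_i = Random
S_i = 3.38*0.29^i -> [3.38, 0.98, 0.28, 0.08, 0.02]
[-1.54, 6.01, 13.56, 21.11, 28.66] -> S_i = -1.54 + 7.55*i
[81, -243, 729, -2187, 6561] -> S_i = 81*-3^i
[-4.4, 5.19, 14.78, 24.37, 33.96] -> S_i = -4.40 + 9.59*i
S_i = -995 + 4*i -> [-995, -991, -987, -983, -979]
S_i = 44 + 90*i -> [44, 134, 224, 314, 404]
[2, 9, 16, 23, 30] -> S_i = 2 + 7*i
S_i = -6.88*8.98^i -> [-6.88, -61.78, -554.81, -4982.16, -44739.77]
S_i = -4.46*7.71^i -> [-4.46, -34.39, -265.12, -2044.08, -15759.86]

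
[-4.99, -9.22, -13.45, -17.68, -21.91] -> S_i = -4.99 + -4.23*i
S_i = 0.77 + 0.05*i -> [0.77, 0.82, 0.87, 0.92, 0.97]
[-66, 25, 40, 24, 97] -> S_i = Random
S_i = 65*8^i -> [65, 520, 4160, 33280, 266240]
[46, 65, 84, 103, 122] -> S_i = 46 + 19*i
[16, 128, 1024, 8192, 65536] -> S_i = 16*8^i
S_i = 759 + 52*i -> [759, 811, 863, 915, 967]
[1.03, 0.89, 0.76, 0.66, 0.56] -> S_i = 1.03*0.86^i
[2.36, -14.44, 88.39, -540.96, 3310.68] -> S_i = 2.36*(-6.12)^i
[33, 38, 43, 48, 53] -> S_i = 33 + 5*i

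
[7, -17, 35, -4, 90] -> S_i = Random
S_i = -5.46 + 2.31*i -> [-5.46, -3.15, -0.84, 1.47, 3.78]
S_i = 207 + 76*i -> [207, 283, 359, 435, 511]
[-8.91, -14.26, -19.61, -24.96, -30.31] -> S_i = -8.91 + -5.35*i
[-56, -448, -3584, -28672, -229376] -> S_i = -56*8^i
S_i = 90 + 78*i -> [90, 168, 246, 324, 402]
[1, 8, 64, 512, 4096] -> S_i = 1*8^i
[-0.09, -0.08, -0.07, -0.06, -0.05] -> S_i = -0.09*0.86^i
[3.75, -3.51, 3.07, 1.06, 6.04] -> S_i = Random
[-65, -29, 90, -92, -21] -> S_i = Random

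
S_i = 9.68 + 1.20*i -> [9.68, 10.88, 12.08, 13.28, 14.48]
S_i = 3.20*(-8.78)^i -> [3.2, -28.1, 246.68, -2165.88, 19016.39]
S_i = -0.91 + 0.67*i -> [-0.91, -0.24, 0.43, 1.1, 1.77]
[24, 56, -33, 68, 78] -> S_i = Random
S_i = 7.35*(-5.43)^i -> [7.35, -39.91, 216.71, -1176.76, 6389.79]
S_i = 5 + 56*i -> [5, 61, 117, 173, 229]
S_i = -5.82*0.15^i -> [-5.82, -0.87, -0.13, -0.02, -0.0]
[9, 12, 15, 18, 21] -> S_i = 9 + 3*i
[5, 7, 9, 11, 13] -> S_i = 5 + 2*i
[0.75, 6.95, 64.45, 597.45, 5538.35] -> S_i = 0.75*9.27^i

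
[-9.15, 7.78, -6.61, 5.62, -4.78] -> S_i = -9.15*(-0.85)^i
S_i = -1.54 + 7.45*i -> [-1.54, 5.91, 13.36, 20.81, 28.26]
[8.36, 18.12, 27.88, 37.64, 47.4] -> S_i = 8.36 + 9.76*i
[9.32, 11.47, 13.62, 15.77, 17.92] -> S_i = 9.32 + 2.15*i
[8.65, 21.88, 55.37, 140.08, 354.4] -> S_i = 8.65*2.53^i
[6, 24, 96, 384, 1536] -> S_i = 6*4^i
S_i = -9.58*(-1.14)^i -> [-9.58, 10.92, -12.45, 14.19, -16.18]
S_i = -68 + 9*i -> [-68, -59, -50, -41, -32]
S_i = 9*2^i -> [9, 18, 36, 72, 144]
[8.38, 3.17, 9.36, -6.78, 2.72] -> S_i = Random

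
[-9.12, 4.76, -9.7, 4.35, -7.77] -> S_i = Random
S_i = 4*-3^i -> [4, -12, 36, -108, 324]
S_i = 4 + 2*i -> [4, 6, 8, 10, 12]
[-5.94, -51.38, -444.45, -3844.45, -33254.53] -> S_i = -5.94*8.65^i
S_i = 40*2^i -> [40, 80, 160, 320, 640]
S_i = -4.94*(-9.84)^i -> [-4.94, 48.61, -478.32, 4706.65, -46313.47]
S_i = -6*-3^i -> [-6, 18, -54, 162, -486]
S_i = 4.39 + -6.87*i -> [4.39, -2.48, -9.35, -16.22, -23.09]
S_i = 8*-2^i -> [8, -16, 32, -64, 128]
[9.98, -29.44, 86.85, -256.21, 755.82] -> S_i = 9.98*(-2.95)^i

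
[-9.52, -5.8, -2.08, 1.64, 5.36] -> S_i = -9.52 + 3.72*i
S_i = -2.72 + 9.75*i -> [-2.72, 7.03, 16.78, 26.53, 36.28]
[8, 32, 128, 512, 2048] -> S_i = 8*4^i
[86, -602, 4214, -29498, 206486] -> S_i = 86*-7^i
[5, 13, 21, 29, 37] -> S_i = 5 + 8*i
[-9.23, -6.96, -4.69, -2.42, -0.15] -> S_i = -9.23 + 2.27*i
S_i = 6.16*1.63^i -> [6.16, 10.04, 16.37, 26.68, 43.48]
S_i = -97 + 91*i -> [-97, -6, 85, 176, 267]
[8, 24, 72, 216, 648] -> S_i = 8*3^i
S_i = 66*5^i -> [66, 330, 1650, 8250, 41250]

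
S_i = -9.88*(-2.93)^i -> [-9.88, 28.95, -84.82, 248.52, -728.16]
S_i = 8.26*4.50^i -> [8.26, 37.17, 167.26, 752.69, 3387.12]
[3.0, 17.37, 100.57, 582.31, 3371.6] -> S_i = 3.00*5.79^i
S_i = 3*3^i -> [3, 9, 27, 81, 243]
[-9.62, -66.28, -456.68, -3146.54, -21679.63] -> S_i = -9.62*6.89^i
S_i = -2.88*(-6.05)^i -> [-2.88, 17.42, -105.42, 637.76, -3858.46]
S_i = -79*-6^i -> [-79, 474, -2844, 17064, -102384]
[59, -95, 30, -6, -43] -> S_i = Random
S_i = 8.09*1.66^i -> [8.09, 13.43, 22.29, 37.01, 61.43]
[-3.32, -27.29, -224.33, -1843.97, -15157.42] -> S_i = -3.32*8.22^i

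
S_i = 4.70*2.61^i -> [4.7, 12.27, 32.02, 83.56, 218.1]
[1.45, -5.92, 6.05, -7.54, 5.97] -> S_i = Random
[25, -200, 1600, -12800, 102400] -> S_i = 25*-8^i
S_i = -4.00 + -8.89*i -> [-4.0, -12.89, -21.78, -30.67, -39.56]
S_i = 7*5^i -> [7, 35, 175, 875, 4375]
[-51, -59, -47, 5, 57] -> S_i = Random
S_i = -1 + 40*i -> [-1, 39, 79, 119, 159]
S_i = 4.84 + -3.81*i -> [4.84, 1.03, -2.78, -6.59, -10.4]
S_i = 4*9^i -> [4, 36, 324, 2916, 26244]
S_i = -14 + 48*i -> [-14, 34, 82, 130, 178]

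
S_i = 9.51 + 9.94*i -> [9.51, 19.45, 29.39, 39.33, 49.27]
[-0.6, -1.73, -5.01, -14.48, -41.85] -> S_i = -0.60*2.89^i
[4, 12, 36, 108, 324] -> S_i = 4*3^i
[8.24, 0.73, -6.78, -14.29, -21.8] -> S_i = 8.24 + -7.51*i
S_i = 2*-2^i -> [2, -4, 8, -16, 32]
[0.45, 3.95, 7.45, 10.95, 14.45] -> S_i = 0.45 + 3.50*i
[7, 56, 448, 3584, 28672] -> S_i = 7*8^i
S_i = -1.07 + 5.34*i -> [-1.07, 4.27, 9.61, 14.95, 20.29]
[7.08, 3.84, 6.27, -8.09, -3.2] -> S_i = Random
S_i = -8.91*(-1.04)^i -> [-8.91, 9.27, -9.64, 10.02, -10.42]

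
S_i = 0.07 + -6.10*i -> [0.07, -6.03, -12.13, -18.23, -24.33]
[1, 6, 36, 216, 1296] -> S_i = 1*6^i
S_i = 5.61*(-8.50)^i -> [5.61, -47.68, 405.32, -3445.24, 29284.55]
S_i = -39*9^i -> [-39, -351, -3159, -28431, -255879]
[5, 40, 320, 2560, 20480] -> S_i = 5*8^i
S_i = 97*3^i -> [97, 291, 873, 2619, 7857]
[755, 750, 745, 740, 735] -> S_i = 755 + -5*i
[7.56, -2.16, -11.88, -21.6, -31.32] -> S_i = 7.56 + -9.72*i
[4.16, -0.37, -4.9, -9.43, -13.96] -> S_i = 4.16 + -4.53*i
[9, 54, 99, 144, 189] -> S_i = 9 + 45*i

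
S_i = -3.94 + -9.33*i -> [-3.94, -13.27, -22.6, -31.93, -41.26]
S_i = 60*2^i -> [60, 120, 240, 480, 960]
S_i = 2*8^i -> [2, 16, 128, 1024, 8192]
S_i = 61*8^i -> [61, 488, 3904, 31232, 249856]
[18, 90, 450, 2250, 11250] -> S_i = 18*5^i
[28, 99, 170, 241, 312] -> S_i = 28 + 71*i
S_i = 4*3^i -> [4, 12, 36, 108, 324]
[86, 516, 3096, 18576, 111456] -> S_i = 86*6^i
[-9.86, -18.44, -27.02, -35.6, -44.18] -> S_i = -9.86 + -8.58*i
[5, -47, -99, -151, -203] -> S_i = 5 + -52*i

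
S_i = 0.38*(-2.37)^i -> [0.38, -0.9, 2.13, -5.06, 11.99]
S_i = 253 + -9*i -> [253, 244, 235, 226, 217]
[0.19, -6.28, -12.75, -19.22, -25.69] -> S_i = 0.19 + -6.47*i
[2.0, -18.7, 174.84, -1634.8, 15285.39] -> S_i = 2.00*(-9.35)^i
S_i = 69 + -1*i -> [69, 68, 67, 66, 65]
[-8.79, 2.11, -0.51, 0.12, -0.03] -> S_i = -8.79*(-0.24)^i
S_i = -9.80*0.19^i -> [-9.8, -1.86, -0.35, -0.07, -0.01]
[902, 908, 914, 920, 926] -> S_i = 902 + 6*i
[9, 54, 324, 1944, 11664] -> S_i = 9*6^i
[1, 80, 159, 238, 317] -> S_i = 1 + 79*i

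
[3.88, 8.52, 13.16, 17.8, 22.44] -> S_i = 3.88 + 4.64*i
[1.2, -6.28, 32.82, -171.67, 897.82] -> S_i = 1.20*(-5.23)^i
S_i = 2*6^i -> [2, 12, 72, 432, 2592]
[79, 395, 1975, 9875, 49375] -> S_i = 79*5^i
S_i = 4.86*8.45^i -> [4.86, 41.07, 347.02, 2932.29, 24777.82]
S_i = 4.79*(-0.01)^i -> [4.79, -0.05, 0.0, -0.0, 0.0]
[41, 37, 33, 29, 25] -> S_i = 41 + -4*i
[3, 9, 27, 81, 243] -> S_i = 3*3^i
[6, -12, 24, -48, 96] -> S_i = 6*-2^i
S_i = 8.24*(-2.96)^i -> [8.24, -24.39, 72.2, -213.7, 632.55]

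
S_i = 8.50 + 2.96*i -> [8.5, 11.46, 14.42, 17.38, 20.34]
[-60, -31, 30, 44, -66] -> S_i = Random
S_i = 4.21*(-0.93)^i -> [4.21, -3.92, 3.64, -3.39, 3.15]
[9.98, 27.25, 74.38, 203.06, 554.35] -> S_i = 9.98*2.73^i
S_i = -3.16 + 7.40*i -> [-3.16, 4.24, 11.64, 19.04, 26.44]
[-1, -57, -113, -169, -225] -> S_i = -1 + -56*i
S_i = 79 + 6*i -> [79, 85, 91, 97, 103]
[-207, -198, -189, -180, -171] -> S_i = -207 + 9*i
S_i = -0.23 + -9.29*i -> [-0.23, -9.52, -18.81, -28.1, -37.39]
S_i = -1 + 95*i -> [-1, 94, 189, 284, 379]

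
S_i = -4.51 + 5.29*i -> [-4.51, 0.78, 6.07, 11.36, 16.65]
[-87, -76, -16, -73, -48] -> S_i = Random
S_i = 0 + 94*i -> [0, 94, 188, 282, 376]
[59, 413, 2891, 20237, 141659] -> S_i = 59*7^i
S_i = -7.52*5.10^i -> [-7.52, -38.35, -195.6, -997.54, -5087.43]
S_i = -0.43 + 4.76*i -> [-0.43, 4.33, 9.09, 13.85, 18.61]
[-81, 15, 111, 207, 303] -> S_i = -81 + 96*i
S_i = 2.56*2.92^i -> [2.56, 7.48, 21.83, 63.74, 186.11]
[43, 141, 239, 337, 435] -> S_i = 43 + 98*i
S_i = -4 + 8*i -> [-4, 4, 12, 20, 28]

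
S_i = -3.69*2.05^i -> [-3.69, -7.56, -15.51, -31.79, -65.17]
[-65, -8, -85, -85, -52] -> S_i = Random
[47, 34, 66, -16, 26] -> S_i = Random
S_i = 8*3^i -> [8, 24, 72, 216, 648]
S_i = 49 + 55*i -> [49, 104, 159, 214, 269]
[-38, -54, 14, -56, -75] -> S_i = Random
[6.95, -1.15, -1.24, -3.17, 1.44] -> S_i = Random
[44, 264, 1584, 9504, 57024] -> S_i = 44*6^i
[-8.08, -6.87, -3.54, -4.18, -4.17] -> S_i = Random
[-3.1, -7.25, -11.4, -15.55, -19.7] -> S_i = -3.10 + -4.15*i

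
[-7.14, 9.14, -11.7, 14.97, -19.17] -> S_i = -7.14*(-1.28)^i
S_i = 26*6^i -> [26, 156, 936, 5616, 33696]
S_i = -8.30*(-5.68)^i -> [-8.3, 47.14, -267.78, 1520.98, -8639.16]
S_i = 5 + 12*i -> [5, 17, 29, 41, 53]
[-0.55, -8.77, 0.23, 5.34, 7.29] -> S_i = Random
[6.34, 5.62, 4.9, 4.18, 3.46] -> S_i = 6.34 + -0.72*i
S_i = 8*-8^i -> [8, -64, 512, -4096, 32768]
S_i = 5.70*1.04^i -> [5.7, 5.93, 6.17, 6.41, 6.67]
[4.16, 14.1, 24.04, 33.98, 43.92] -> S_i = 4.16 + 9.94*i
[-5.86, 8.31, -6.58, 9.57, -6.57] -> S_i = Random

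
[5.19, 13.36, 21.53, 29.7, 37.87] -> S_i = 5.19 + 8.17*i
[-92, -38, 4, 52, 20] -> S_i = Random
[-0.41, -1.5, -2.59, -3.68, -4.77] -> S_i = -0.41 + -1.09*i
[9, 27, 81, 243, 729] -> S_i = 9*3^i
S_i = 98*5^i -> [98, 490, 2450, 12250, 61250]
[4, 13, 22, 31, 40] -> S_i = 4 + 9*i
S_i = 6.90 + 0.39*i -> [6.9, 7.29, 7.68, 8.07, 8.46]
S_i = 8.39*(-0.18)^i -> [8.39, -1.51, 0.27, -0.05, 0.01]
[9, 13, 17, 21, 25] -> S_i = 9 + 4*i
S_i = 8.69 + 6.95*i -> [8.69, 15.64, 22.59, 29.54, 36.49]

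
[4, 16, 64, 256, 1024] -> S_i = 4*4^i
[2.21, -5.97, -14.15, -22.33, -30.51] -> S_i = 2.21 + -8.18*i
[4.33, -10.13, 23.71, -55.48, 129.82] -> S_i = 4.33*(-2.34)^i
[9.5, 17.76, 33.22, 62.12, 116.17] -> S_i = 9.50*1.87^i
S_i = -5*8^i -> [-5, -40, -320, -2560, -20480]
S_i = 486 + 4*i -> [486, 490, 494, 498, 502]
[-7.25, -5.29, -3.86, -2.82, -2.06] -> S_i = -7.25*0.73^i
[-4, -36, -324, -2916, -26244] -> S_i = -4*9^i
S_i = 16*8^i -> [16, 128, 1024, 8192, 65536]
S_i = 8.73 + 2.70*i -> [8.73, 11.43, 14.13, 16.83, 19.53]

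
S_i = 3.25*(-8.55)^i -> [3.25, -27.79, 237.58, -2031.34, 17367.92]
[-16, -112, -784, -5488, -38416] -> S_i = -16*7^i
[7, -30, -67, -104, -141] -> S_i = 7 + -37*i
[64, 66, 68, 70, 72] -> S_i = 64 + 2*i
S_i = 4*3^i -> [4, 12, 36, 108, 324]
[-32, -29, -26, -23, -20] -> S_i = -32 + 3*i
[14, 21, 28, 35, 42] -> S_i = 14 + 7*i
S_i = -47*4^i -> [-47, -188, -752, -3008, -12032]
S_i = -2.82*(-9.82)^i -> [-2.82, 27.69, -271.94, 2670.44, -26223.77]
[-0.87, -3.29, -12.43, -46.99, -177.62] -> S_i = -0.87*3.78^i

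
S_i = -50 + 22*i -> [-50, -28, -6, 16, 38]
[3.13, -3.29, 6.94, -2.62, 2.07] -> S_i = Random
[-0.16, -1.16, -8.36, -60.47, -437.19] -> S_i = -0.16*7.23^i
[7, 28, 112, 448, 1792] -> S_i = 7*4^i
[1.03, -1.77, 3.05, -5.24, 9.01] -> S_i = 1.03*(-1.72)^i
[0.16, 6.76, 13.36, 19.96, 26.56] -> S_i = 0.16 + 6.60*i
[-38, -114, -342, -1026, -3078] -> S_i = -38*3^i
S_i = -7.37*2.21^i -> [-7.37, -16.29, -36.0, -79.55, -175.81]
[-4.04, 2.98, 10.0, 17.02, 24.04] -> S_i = -4.04 + 7.02*i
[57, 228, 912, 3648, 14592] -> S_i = 57*4^i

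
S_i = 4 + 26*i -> [4, 30, 56, 82, 108]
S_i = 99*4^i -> [99, 396, 1584, 6336, 25344]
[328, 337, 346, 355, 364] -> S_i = 328 + 9*i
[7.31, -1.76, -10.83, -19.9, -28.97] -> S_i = 7.31 + -9.07*i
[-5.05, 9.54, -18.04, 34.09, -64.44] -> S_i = -5.05*(-1.89)^i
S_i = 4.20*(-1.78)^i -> [4.2, -7.48, 13.31, -23.69, 42.16]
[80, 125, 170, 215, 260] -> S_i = 80 + 45*i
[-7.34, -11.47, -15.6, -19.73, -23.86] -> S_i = -7.34 + -4.13*i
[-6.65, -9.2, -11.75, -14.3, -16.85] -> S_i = -6.65 + -2.55*i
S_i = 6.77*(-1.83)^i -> [6.77, -12.39, 22.67, -41.49, 75.93]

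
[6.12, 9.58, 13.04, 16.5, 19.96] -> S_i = 6.12 + 3.46*i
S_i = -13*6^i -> [-13, -78, -468, -2808, -16848]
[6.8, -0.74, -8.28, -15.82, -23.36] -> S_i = 6.80 + -7.54*i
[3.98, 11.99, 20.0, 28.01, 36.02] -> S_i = 3.98 + 8.01*i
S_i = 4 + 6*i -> [4, 10, 16, 22, 28]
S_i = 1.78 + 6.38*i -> [1.78, 8.16, 14.54, 20.92, 27.3]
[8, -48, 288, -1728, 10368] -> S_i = 8*-6^i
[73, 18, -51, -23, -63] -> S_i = Random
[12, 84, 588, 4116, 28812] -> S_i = 12*7^i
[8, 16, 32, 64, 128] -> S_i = 8*2^i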